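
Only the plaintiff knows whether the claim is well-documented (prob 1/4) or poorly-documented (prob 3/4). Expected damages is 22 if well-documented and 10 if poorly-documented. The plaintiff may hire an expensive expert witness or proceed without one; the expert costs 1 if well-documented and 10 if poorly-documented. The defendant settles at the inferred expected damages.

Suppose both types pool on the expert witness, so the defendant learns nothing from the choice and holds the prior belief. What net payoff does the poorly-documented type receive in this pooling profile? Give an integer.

3

Pooled settlement = 1/4·22 + 3/4·10 = 13.
poorly-documented pays cost 10 for the expert witness, so net payoff = 13 − 10 = 3.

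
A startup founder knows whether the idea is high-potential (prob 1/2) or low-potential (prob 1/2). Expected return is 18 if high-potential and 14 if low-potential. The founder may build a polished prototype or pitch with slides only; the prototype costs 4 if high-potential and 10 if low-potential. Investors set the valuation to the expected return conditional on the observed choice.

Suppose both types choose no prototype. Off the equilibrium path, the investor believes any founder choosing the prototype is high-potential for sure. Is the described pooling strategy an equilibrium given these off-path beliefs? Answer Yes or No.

Yes

On path, the investor holds the prior and pays 1/2·18 + 1/2·14 = 16. Off path (the prototype), believing high-potential, it pays 18.
high-potential: no prototype nets 16; the prototype nets 18 − 4 = 14. high-potential stays.
low-potential: no prototype nets 16; the prototype nets 18 − 10 = 8. low-potential stays.
No type deviates, so pooling is sustained.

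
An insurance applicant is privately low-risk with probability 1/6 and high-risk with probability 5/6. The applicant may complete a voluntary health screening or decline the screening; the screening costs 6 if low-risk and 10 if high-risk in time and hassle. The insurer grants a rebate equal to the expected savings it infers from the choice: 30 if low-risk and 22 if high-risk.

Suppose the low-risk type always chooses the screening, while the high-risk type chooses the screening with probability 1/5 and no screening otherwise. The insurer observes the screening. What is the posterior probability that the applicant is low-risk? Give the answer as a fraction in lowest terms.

1/2

P(the screening) = (1/6)·1 + (5/6)·(1/5) = 1/3.
By Bayes' rule, P(low-risk | the screening) = (1/6) / (1/3) = 1/2.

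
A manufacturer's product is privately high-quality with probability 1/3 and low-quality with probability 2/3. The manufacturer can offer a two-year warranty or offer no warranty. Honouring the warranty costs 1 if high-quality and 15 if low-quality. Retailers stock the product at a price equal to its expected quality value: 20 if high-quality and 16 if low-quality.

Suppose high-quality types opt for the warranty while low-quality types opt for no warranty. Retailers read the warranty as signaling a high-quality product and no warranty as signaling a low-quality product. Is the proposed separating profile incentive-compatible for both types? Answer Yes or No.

Yes

Under these beliefs, the warranty earns price 20 and no warranty earns price 16.
high-quality: the warranty nets 20 − 1 = 19; no warranty nets 16. high-quality prefers the warranty.
low-quality: the warranty nets 20 − 15 = 5; no warranty nets 16. low-quality prefers no warranty.
Neither type deviates, so the separating profile is an equilibrium.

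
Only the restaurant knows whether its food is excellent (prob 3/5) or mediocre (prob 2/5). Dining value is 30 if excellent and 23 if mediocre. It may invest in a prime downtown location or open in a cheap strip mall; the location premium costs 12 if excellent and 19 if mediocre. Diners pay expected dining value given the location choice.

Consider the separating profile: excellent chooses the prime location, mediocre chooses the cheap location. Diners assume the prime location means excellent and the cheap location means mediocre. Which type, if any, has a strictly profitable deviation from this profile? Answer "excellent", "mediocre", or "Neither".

excellent

The prime location pays 30; the cheap location pays 23.
excellent: assigned the prime location, nets 30 − 12 = 18; deviating to the cheap location nets 23.
mediocre: assigned the cheap location, nets 23; deviating to the prime location nets 30 − 19 = 11.
The excellent type gains 5 by deviating.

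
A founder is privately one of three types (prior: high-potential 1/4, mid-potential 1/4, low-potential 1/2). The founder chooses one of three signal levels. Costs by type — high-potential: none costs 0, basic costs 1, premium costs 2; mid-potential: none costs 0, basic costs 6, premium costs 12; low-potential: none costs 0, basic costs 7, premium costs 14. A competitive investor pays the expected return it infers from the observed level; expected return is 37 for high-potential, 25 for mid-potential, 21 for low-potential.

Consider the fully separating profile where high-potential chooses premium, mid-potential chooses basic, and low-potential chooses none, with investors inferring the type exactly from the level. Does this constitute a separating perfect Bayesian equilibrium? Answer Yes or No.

No

Separating valuations: premium → 37, basic → 25, none → 21.
high-potential (assigned premium): none: 21 − 0 = 21; basic: 25 − 1 = 24; premium: 37 − 2 = 35. high-potential stays.
mid-potential (assigned basic): none: 21 − 0 = 21; basic: 25 − 6 = 19; premium: 37 − 12 = 25. mid-potential prefers premium.
low-potential (assigned none): none: 21 − 0 = 21; basic: 25 − 7 = 18; premium: 37 − 14 = 23. low-potential prefers premium.
At least one type deviates; the separating profile fails.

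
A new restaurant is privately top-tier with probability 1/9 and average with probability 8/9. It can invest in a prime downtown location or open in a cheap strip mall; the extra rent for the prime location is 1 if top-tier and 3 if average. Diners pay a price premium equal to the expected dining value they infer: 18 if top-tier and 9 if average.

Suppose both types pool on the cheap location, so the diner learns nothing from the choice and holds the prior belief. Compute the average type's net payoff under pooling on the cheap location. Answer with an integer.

10

Pooled price premium = 1/9·18 + 8/9·9 = 10.
average pays no cost for the cheap location, so net payoff = 10.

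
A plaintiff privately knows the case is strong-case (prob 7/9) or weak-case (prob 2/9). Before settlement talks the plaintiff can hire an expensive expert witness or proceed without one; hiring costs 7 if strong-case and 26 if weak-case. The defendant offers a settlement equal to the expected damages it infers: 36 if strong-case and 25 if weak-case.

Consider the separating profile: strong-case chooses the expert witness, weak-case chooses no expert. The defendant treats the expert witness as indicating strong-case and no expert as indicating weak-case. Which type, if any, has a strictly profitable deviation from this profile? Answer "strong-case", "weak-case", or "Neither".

The expert witness pays 36; no expert pays 25.
strong-case: assigned the expert witness, nets 36 − 7 = 29; deviating to no expert nets 25.
weak-case: assigned no expert, nets 25; deviating to the expert witness nets 36 − 26 = 10.
Both types strictly prefer their assigned action; no profitable deviation.

Neither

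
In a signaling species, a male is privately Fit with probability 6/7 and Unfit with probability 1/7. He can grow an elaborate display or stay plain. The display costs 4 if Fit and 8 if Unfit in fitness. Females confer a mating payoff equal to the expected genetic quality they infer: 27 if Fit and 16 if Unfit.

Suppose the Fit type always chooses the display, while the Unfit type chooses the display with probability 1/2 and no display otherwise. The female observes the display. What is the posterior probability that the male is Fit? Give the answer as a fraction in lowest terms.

P(the display) = (6/7)·1 + (1/7)·(1/2) = 13/14.
By Bayes' rule, P(Fit | the display) = (6/7) / (13/14) = 12/13.

12/13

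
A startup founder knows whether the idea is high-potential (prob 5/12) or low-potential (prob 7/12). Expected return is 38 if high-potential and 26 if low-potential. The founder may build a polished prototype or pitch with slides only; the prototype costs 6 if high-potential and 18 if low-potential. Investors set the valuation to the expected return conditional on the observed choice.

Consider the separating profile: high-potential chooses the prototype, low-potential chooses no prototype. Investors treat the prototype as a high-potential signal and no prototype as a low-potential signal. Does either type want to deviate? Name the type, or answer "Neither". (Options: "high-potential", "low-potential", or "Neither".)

Neither

The prototype pays 38; no prototype pays 26.
high-potential: assigned the prototype, nets 38 − 6 = 32; deviating to no prototype nets 26.
low-potential: assigned no prototype, nets 26; deviating to the prototype nets 38 − 18 = 20.
Both types strictly prefer their assigned action; no profitable deviation.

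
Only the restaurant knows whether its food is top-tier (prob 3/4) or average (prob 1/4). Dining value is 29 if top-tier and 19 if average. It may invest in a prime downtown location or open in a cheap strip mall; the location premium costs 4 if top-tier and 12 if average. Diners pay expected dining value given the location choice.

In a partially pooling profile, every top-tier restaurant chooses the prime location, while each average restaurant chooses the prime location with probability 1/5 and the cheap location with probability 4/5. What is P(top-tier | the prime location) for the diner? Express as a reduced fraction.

P(the prime location) = (3/4)·1 + (1/4)·(1/5) = 4/5.
By Bayes' rule, P(top-tier | the prime location) = (3/4) / (4/5) = 15/16.

15/16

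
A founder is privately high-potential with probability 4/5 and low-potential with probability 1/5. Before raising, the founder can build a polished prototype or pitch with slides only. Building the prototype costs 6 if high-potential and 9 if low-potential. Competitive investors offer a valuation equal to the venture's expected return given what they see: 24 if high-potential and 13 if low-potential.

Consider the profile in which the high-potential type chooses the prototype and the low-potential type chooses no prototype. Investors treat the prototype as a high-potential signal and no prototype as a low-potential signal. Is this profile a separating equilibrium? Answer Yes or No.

Under these beliefs, the prototype earns valuation 24 and no prototype earns valuation 13.
high-potential: the prototype nets 24 − 6 = 18; no prototype nets 13. high-potential prefers the prototype.
low-potential: the prototype nets 24 − 9 = 15; no prototype nets 13. low-potential would deviate to the prototype.
low-potential has a profitable deviation, so the profile is not an equilibrium.

No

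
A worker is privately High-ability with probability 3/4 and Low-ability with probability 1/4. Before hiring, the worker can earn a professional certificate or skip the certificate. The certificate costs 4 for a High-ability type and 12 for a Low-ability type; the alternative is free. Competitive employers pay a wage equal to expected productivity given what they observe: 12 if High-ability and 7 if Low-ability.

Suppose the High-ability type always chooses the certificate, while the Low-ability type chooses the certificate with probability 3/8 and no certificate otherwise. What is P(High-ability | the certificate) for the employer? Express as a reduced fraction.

P(the certificate) = (3/4)·1 + (1/4)·(3/8) = 27/32.
By Bayes' rule, P(High-ability | the certificate) = (3/4) / (27/32) = 8/9.

8/9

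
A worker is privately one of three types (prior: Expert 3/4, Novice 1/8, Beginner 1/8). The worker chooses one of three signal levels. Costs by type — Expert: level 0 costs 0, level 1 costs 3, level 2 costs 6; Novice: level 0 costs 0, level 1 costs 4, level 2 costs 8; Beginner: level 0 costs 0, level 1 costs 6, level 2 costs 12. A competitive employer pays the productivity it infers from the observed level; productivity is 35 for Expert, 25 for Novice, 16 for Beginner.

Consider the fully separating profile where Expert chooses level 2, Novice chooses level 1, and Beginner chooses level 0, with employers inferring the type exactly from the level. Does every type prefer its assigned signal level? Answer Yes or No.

Separating wages: level 2 → 35, level 1 → 25, level 0 → 16.
Expert (assigned level 2): level 0: 16 − 0 = 16; level 1: 25 − 3 = 22; level 2: 35 − 6 = 29. Expert stays.
Novice (assigned level 1): level 0: 16 − 0 = 16; level 1: 25 − 4 = 21; level 2: 35 − 8 = 27. Novice prefers level 2.
Beginner (assigned level 0): level 0: 16 − 0 = 16; level 1: 25 − 6 = 19; level 2: 35 − 12 = 23. Beginner prefers level 2.
At least one type deviates; the separating profile fails.

No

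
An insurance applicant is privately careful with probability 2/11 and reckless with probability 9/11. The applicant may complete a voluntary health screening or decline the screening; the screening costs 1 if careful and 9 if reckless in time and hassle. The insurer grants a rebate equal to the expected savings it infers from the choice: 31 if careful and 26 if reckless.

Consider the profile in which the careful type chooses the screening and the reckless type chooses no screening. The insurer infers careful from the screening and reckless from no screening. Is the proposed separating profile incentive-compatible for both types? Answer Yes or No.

Under these beliefs, the screening earns rebate 31 and no screening earns rebate 26.
careful: the screening nets 31 − 1 = 30; no screening nets 26. careful prefers the screening.
reckless: the screening nets 31 − 9 = 22; no screening nets 26. reckless prefers no screening.
Neither type deviates, so the separating profile is an equilibrium.

Yes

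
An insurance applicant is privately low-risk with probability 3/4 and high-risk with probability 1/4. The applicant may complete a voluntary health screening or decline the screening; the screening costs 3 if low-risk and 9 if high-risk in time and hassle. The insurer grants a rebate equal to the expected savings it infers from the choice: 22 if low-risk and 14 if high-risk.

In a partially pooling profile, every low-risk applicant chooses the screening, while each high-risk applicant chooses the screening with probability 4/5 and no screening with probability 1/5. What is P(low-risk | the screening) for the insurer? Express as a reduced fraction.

P(the screening) = (3/4)·1 + (1/4)·(4/5) = 19/20.
By Bayes' rule, P(low-risk | the screening) = (3/4) / (19/20) = 15/19.

15/19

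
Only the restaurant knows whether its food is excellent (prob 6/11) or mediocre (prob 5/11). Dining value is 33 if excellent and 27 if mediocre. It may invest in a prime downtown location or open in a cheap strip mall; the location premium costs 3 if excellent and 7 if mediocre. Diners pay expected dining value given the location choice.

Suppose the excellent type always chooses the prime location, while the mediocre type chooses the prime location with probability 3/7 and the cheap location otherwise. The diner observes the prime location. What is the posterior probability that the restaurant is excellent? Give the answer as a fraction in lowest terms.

14/19

P(the prime location) = (6/11)·1 + (5/11)·(3/7) = 57/77.
By Bayes' rule, P(excellent | the prime location) = (6/11) / (57/77) = 14/19.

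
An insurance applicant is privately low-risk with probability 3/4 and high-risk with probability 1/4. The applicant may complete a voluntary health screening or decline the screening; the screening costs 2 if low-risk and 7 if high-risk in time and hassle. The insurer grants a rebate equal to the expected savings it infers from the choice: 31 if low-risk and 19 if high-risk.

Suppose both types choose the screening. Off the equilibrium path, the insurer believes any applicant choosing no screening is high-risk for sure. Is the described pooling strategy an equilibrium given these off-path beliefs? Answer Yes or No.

Yes

On path, the insurer holds the prior and pays 3/4·31 + 1/4·19 = 28. Off path (no screening), believing high-risk, it pays 19.
low-risk: the screening nets 28 − 2 = 26; no screening nets 19. low-risk stays.
high-risk: the screening nets 28 − 7 = 21; no screening nets 19. high-risk stays.
No type deviates, so pooling is sustained.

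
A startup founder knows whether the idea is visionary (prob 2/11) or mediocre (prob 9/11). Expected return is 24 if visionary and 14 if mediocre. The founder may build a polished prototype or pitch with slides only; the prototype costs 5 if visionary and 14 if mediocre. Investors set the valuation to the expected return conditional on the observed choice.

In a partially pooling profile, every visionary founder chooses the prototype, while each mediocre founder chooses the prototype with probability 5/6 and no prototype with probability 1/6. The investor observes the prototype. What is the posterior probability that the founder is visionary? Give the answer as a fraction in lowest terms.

4/19

P(the prototype) = (2/11)·1 + (9/11)·(5/6) = 19/22.
By Bayes' rule, P(visionary | the prototype) = (2/11) / (19/22) = 4/19.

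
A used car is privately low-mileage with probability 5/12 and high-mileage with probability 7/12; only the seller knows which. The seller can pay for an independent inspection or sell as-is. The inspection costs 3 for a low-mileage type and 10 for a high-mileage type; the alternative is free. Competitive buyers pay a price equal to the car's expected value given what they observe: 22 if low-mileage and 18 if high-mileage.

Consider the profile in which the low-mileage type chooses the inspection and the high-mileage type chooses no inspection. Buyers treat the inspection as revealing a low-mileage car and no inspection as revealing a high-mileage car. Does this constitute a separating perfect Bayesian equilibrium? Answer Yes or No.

Under these beliefs, the inspection earns price 22 and no inspection earns price 18.
low-mileage: the inspection nets 22 − 3 = 19; no inspection nets 18. low-mileage prefers the inspection.
high-mileage: the inspection nets 22 − 10 = 12; no inspection nets 18. high-mileage prefers no inspection.
Neither type deviates, so the separating profile is an equilibrium.

Yes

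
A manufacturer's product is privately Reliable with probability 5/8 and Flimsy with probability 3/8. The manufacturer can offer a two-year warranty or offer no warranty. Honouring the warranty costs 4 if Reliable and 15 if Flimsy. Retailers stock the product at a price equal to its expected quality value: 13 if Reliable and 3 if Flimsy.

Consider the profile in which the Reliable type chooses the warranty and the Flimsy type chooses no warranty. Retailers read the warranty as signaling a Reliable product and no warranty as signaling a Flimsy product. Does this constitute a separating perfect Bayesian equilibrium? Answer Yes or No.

Under these beliefs, the warranty earns price 13 and no warranty earns price 3.
Reliable: the warranty nets 13 − 4 = 9; no warranty nets 3. Reliable prefers the warranty.
Flimsy: the warranty nets 13 − 15 = -2; no warranty nets 3. Flimsy prefers no warranty.
Neither type deviates, so the separating profile is an equilibrium.

Yes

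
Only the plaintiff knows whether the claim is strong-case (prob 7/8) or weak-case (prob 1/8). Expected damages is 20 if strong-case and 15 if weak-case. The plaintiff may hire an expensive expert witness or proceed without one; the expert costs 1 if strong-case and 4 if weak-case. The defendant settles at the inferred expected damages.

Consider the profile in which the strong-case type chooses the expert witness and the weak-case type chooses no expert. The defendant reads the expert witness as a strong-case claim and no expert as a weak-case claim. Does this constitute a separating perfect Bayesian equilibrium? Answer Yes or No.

Under these beliefs, the expert witness earns settlement 20 and no expert earns settlement 15.
strong-case: the expert witness nets 20 − 1 = 19; no expert nets 15. strong-case prefers the expert witness.
weak-case: the expert witness nets 20 − 4 = 16; no expert nets 15. weak-case would deviate to the expert witness.
weak-case has a profitable deviation, so the profile is not an equilibrium.

No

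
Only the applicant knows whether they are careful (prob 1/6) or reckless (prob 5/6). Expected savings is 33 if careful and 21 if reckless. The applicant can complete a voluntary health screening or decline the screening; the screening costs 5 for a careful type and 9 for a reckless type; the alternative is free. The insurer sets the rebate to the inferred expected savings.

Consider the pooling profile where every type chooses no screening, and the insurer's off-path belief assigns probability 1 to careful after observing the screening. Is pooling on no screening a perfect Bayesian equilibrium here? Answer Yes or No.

No

On path, the insurer holds the prior and pays 1/6·33 + 5/6·21 = 23. Off path (the screening), believing careful, it pays 33.
careful: no screening nets 23; the screening nets 33 − 5 = 28. careful would deviate.
reckless: no screening nets 23; the screening nets 33 − 9 = 24. reckless would deviate.
A type deviates, so pooling fails.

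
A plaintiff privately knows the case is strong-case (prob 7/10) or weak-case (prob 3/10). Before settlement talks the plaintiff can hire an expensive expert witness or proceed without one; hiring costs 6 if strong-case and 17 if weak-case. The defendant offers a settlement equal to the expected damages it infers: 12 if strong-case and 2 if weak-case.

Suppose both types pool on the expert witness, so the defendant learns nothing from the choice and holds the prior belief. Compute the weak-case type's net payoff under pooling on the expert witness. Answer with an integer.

-8

Pooled settlement = 7/10·12 + 3/10·2 = 9.
weak-case pays cost 17 for the expert witness, so net payoff = 9 − 17 = -8.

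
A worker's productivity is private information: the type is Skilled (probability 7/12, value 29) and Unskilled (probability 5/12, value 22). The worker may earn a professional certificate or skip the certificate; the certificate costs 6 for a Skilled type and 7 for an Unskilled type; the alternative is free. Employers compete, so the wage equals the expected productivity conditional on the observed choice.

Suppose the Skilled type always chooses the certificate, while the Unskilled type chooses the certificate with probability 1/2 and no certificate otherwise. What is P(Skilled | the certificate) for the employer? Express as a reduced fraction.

P(the certificate) = (7/12)·1 + (5/12)·(1/2) = 19/24.
By Bayes' rule, P(Skilled | the certificate) = (7/12) / (19/24) = 14/19.

14/19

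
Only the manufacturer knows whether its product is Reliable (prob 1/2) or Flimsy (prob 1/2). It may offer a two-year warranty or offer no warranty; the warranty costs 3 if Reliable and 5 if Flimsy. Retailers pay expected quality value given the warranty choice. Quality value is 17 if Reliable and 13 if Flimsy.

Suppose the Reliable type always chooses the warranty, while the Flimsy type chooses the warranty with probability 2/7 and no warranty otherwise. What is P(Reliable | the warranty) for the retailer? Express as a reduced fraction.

7/9

P(the warranty) = (1/2)·1 + (1/2)·(2/7) = 9/14.
By Bayes' rule, P(Reliable | the warranty) = (1/2) / (9/14) = 7/9.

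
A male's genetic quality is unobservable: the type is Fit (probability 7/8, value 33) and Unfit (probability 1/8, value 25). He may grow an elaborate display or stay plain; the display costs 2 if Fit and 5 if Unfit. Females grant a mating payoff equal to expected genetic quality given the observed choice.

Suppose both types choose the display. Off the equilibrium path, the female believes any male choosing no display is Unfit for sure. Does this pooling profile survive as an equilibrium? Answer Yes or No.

On path, the female holds the prior and pays 7/8·33 + 1/8·25 = 32. Off path (no display), believing Unfit, it pays 25.
Fit: the display nets 32 − 2 = 30; no display nets 25. Fit stays.
Unfit: the display nets 32 − 5 = 27; no display nets 25. Unfit stays.
No type deviates, so pooling is sustained.

Yes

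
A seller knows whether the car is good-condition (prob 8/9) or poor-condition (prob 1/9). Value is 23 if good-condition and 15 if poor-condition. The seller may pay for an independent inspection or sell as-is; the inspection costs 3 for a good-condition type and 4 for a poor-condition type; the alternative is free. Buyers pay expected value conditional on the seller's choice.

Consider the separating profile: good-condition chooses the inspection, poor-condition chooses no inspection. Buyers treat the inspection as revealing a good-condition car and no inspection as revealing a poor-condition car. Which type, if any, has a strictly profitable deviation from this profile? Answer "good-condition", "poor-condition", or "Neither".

poor-condition

The inspection pays 23; no inspection pays 15.
good-condition: assigned the inspection, nets 23 − 3 = 20; deviating to no inspection nets 15.
poor-condition: assigned no inspection, nets 15; deviating to the inspection nets 23 − 4 = 19.
The poor-condition type gains 4 by deviating.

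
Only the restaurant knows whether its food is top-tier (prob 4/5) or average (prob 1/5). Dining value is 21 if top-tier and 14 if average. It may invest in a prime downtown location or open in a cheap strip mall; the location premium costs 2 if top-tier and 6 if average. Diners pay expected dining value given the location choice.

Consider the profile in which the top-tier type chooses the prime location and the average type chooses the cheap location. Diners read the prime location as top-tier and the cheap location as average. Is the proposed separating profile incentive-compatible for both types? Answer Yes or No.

Under these beliefs, the prime location earns price premium 21 and the cheap location earns price premium 14.
top-tier: the prime location nets 21 − 2 = 19; the cheap location nets 14. top-tier prefers the prime location.
average: the prime location nets 21 − 6 = 15; the cheap location nets 14. average would deviate to the prime location.
average has a profitable deviation, so the profile is not an equilibrium.

No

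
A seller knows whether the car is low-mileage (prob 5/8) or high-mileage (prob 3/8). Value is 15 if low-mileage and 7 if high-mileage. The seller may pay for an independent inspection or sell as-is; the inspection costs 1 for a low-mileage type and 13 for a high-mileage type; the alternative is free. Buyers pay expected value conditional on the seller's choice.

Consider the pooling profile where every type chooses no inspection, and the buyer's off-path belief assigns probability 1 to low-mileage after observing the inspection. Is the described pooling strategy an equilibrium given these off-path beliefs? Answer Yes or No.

On path, the buyer holds the prior and pays 5/8·15 + 3/8·7 = 12. Off path (the inspection), believing low-mileage, it pays 15.
low-mileage: no inspection nets 12; the inspection nets 15 − 1 = 14. low-mileage would deviate.
high-mileage: no inspection nets 12; the inspection nets 15 − 13 = 2. high-mileage stays.
A type deviates, so pooling fails.

No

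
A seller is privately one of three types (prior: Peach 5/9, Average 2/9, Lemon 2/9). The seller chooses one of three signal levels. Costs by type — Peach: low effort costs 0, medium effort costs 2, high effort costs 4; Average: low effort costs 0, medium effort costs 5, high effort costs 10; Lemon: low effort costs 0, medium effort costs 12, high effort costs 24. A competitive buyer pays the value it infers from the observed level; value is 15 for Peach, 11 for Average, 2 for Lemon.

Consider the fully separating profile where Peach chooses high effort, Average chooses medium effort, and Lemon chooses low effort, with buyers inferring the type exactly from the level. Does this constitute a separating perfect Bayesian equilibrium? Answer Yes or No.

Yes

Separating prices: high effort → 15, medium effort → 11, low effort → 2.
Peach (assigned high effort): low effort: 2 − 0 = 2; medium effort: 11 − 2 = 9; high effort: 15 − 4 = 11. Peach stays.
Average (assigned medium effort): low effort: 2 − 0 = 2; medium effort: 11 − 5 = 6; high effort: 15 − 10 = 5. Average stays.
Lemon (assigned low effort): low effort: 2 − 0 = 2; medium effort: 11 − 12 = -1; high effort: 15 − 24 = -9. Lemon stays.
Every type prefers its assigned level; separation holds.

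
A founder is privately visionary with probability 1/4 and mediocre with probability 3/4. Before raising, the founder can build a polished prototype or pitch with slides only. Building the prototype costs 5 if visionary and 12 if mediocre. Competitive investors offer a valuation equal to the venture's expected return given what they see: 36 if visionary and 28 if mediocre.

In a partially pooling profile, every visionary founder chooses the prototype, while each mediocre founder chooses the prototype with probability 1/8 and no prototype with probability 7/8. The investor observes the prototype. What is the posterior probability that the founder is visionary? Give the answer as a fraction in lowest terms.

P(the prototype) = (1/4)·1 + (3/4)·(1/8) = 11/32.
By Bayes' rule, P(visionary | the prototype) = (1/4) / (11/32) = 8/11.

8/11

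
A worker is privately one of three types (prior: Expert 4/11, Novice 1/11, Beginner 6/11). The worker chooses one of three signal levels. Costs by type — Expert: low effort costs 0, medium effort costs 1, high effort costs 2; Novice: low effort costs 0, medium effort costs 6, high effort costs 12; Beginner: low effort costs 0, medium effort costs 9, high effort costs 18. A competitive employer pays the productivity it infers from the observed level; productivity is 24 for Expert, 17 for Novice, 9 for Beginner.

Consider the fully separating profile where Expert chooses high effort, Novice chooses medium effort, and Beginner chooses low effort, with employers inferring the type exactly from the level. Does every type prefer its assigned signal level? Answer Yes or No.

No

Separating wages: high effort → 24, medium effort → 17, low effort → 9.
Expert (assigned high effort): low effort: 9 − 0 = 9; medium effort: 17 − 1 = 16; high effort: 24 − 2 = 22. Expert stays.
Novice (assigned medium effort): low effort: 9 − 0 = 9; medium effort: 17 − 6 = 11; high effort: 24 − 12 = 12. Novice prefers high effort.
Beginner (assigned low effort): low effort: 9 − 0 = 9; medium effort: 17 − 9 = 8; high effort: 24 − 18 = 6. Beginner stays.
At least one type deviates; the separating profile fails.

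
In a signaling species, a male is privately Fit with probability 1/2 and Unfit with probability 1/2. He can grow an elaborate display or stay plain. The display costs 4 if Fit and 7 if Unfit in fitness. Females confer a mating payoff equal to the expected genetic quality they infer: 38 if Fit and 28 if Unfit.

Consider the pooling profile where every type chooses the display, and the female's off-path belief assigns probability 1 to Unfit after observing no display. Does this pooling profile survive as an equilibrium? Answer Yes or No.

On path, the female holds the prior and pays 1/2·38 + 1/2·28 = 33. Off path (no display), believing Unfit, it pays 28.
Fit: the display nets 33 − 4 = 29; no display nets 28. Fit stays.
Unfit: the display nets 33 − 7 = 26; no display nets 28. Unfit would deviate.
A type deviates, so pooling fails.

No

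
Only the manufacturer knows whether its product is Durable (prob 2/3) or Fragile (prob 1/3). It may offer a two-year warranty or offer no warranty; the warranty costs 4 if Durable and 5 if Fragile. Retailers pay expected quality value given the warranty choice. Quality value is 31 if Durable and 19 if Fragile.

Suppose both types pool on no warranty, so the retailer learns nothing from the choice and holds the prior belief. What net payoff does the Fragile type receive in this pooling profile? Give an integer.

27

Pooled price = 2/3·31 + 1/3·19 = 27.
Fragile pays no cost for no warranty, so net payoff = 27.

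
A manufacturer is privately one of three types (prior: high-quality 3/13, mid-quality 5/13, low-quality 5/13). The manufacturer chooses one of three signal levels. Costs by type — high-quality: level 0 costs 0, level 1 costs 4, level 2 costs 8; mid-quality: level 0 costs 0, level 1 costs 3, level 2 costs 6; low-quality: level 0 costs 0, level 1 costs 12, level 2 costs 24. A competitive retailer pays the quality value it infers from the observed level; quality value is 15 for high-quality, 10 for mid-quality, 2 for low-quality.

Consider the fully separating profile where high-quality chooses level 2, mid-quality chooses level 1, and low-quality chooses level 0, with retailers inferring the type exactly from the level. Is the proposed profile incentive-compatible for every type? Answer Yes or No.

No

Separating prices: level 2 → 15, level 1 → 10, level 0 → 2.
high-quality (assigned level 2): level 0: 2 − 0 = 2; level 1: 10 − 4 = 6; level 2: 15 − 8 = 7. high-quality stays.
mid-quality (assigned level 1): level 0: 2 − 0 = 2; level 1: 10 − 3 = 7; level 2: 15 − 6 = 9. mid-quality prefers level 2.
low-quality (assigned level 0): level 0: 2 − 0 = 2; level 1: 10 − 12 = -2; level 2: 15 − 24 = -9. low-quality stays.
At least one type deviates; the separating profile fails.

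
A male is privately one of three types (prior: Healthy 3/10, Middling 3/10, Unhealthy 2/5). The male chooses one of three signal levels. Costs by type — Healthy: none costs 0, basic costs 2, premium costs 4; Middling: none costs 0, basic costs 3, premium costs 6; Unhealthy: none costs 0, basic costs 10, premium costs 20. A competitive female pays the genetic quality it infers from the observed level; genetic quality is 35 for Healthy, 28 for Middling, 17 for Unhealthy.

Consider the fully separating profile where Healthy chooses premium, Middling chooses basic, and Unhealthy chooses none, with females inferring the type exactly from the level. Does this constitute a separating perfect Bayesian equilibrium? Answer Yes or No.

Separating mating payoffs: premium → 35, basic → 28, none → 17.
Healthy (assigned premium): none: 17 − 0 = 17; basic: 28 − 2 = 26; premium: 35 − 4 = 31. Healthy stays.
Middling (assigned basic): none: 17 − 0 = 17; basic: 28 − 3 = 25; premium: 35 − 6 = 29. Middling prefers premium.
Unhealthy (assigned none): none: 17 − 0 = 17; basic: 28 − 10 = 18; premium: 35 − 20 = 15. Unhealthy prefers basic.
At least one type deviates; the separating profile fails.

No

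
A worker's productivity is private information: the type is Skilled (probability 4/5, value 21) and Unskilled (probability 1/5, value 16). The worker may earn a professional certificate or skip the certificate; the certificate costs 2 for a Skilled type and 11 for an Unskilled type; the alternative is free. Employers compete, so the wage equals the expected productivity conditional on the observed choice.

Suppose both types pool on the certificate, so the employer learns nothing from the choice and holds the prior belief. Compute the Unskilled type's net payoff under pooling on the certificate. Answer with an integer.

9

Pooled wage = 4/5·21 + 1/5·16 = 20.
Unskilled pays cost 11 for the certificate, so net payoff = 20 − 11 = 9.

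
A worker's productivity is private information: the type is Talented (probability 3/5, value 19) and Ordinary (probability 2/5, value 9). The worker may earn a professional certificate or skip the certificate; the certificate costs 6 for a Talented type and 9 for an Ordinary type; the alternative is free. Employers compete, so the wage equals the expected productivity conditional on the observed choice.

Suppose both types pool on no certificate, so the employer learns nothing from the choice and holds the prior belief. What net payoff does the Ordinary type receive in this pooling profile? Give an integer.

15

Pooled wage = 3/5·19 + 2/5·9 = 15.
Ordinary pays no cost for no certificate, so net payoff = 15.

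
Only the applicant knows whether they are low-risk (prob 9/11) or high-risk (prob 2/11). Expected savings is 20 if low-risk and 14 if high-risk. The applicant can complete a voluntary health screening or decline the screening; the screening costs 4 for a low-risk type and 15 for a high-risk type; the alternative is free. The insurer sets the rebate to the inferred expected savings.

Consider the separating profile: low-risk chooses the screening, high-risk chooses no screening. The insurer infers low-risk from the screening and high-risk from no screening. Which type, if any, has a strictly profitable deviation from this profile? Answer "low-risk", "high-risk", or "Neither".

The screening pays 20; no screening pays 14.
low-risk: assigned the screening, nets 20 − 4 = 16; deviating to no screening nets 14.
high-risk: assigned no screening, nets 14; deviating to the screening nets 20 − 15 = 5.
Both types strictly prefer their assigned action; no profitable deviation.

Neither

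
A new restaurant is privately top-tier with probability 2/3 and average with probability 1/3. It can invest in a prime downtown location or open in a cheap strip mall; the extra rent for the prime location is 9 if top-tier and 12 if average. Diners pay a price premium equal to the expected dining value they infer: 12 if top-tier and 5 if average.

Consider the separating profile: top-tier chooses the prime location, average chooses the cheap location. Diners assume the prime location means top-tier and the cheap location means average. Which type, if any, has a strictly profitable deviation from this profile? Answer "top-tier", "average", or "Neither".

top-tier

The prime location pays 12; the cheap location pays 5.
top-tier: assigned the prime location, nets 12 − 9 = 3; deviating to the cheap location nets 5.
average: assigned the cheap location, nets 5; deviating to the prime location nets 12 − 12 = 0.
The top-tier type gains 2 by deviating.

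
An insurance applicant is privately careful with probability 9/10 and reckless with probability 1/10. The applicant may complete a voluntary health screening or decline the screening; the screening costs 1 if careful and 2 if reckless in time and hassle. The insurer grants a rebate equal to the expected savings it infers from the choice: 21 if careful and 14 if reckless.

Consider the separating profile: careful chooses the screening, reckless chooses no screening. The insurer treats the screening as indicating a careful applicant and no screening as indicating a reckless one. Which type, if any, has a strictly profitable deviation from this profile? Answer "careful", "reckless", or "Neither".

reckless

The screening pays 21; no screening pays 14.
careful: assigned the screening, nets 21 − 1 = 20; deviating to no screening nets 14.
reckless: assigned no screening, nets 14; deviating to the screening nets 21 − 2 = 19.
The reckless type gains 5 by deviating.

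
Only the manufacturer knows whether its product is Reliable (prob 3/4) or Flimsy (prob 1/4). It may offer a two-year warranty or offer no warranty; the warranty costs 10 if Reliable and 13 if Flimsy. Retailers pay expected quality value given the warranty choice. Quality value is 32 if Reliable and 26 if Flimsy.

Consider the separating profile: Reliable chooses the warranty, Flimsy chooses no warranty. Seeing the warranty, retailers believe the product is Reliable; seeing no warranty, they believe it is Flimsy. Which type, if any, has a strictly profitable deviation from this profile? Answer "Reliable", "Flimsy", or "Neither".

Reliable

The warranty pays 32; no warranty pays 26.
Reliable: assigned the warranty, nets 32 − 10 = 22; deviating to no warranty nets 26.
Flimsy: assigned no warranty, nets 26; deviating to the warranty nets 32 − 13 = 19.
The Reliable type gains 4 by deviating.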